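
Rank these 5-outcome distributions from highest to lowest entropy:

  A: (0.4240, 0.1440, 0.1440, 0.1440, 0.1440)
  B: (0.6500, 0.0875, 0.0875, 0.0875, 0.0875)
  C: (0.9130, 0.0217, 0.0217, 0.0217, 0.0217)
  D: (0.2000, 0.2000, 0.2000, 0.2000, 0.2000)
D > A > B > C

Key insight: Entropy is maximized by uniform distributions and minimized by concentrated distributions.

Entropies:
  H(A) = 2.1353 bits
  H(B) = 1.6341 bits
  H(C) = 0.6004 bits
  H(D) = 2.3219 bits

Ranking: D > A > B > C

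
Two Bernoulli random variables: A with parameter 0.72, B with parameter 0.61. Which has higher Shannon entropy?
B

For binary distributions, entropy is maximized at p=0.5 and decreases as p moves toward 0 or 1.

H(A) = H(0.72) = 0.8555 bits
H(B) = H(0.61) = 0.9648 bits

Distribution B (p=0.61) is closer to uniform (p=0.5), so it has higher entropy.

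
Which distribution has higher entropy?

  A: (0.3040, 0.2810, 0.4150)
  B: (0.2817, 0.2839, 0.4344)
A

Both distributions are close to uniform, making this a harder comparison.

H(A) = 1.5634 bits
H(B) = 1.5531 bits

The distribution closer to uniform has higher entropy.
Answer: A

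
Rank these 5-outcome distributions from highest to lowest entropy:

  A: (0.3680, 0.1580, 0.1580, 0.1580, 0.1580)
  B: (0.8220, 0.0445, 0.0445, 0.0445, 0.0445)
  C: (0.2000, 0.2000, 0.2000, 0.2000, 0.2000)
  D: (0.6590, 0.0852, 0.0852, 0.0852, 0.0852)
C > A > D > B

Key insight: Entropy is maximized by uniform distributions and minimized by concentrated distributions.

Entropies:
  H(A) = 2.2131 bits
  H(B) = 1.0317 bits
  H(C) = 2.3219 bits
  H(D) = 1.6078 bits

Ranking: C > A > D > B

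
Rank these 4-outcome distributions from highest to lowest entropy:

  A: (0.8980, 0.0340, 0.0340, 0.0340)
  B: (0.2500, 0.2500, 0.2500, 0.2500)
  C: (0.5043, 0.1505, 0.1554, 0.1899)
B > C > A

Key insight: Entropy is maximized by uniform distributions and minimized by concentrated distributions.

- Uniform distributions have maximum entropy log₂(4) = 2.0000 bits
- The more "peaked" or concentrated a distribution, the lower its entropy

Entropies:
  H(A) = 0.6370 bits
  H(B) = 2.0000 bits
  H(C) = 1.7817 bits

Ranking: B > C > A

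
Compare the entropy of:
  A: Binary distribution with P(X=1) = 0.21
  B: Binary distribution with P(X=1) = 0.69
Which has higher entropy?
B

For binary distributions, entropy is maximized at p=0.5 and decreases as p moves toward 0 or 1.

H(A) = H(0.21) = 0.7415 bits
H(B) = H(0.69) = 0.8932 bits

Distribution B (p=0.69) is closer to uniform (p=0.5), so it has higher entropy.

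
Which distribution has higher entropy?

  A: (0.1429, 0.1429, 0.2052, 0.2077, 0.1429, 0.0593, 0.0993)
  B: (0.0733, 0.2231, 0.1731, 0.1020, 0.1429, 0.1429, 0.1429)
B

Both distributions are close to uniform, making this a harder comparison.

H(A) = 2.7155 bits
H(B) = 2.7362 bits

The distribution closer to uniform has higher entropy.
Answer: B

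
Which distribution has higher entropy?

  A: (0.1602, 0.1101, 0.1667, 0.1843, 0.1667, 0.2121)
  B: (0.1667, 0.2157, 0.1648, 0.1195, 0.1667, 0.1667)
B

Both distributions are close to uniform, making this a harder comparison.

H(A) = 2.5595 bits
H(B) = 2.5648 bits

The distribution closer to uniform has higher entropy.
Answer: B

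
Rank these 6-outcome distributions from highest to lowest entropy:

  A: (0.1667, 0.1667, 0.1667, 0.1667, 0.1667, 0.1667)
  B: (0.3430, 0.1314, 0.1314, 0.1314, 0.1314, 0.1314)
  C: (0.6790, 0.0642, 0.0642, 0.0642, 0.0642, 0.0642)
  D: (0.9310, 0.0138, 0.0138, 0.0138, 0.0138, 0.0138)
A > B > C > D

Key insight: Entropy is maximized by uniform distributions and minimized by concentrated distributions.

Entropies:
  H(A) = 2.5850 bits
  H(B) = 2.4532 bits
  H(C) = 1.6508 bits
  H(D) = 0.5224 bits

Ranking: A > B > C > D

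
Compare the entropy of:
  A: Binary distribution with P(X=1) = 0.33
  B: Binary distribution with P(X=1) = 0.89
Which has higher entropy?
A

For binary distributions, entropy is maximized at p=0.5 and decreases as p moves toward 0 or 1.

H(A) = H(0.33) = 0.9149 bits
H(B) = H(0.89) = 0.4999 bits

Distribution A (p=0.33) is closer to uniform (p=0.5), so it has higher entropy.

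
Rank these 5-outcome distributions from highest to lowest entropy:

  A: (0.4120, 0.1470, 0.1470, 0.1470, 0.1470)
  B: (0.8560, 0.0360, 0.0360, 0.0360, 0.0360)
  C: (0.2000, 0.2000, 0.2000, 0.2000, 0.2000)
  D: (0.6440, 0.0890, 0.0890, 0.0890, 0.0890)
C > A > D > B

Key insight: Entropy is maximized by uniform distributions and minimized by concentrated distributions.

Entropies:
  H(A) = 2.1535 bits
  H(B) = 0.8826 bits
  H(C) = 2.3219 bits
  H(D) = 1.6513 bits

Ranking: C > A > D > B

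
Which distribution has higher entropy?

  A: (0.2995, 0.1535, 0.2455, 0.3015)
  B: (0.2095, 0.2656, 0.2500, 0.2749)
B

Both distributions are close to uniform, making this a harder comparison.

H(A) = 1.9549 bits
H(B) = 1.9926 bits

The distribution closer to uniform has higher entropy.
Answer: B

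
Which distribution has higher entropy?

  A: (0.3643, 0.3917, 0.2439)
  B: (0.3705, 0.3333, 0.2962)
B

Both distributions are close to uniform, making this a harder comparison.

H(A) = 1.5569 bits
H(B) = 1.5790 bits

The distribution closer to uniform has higher entropy.
Answer: B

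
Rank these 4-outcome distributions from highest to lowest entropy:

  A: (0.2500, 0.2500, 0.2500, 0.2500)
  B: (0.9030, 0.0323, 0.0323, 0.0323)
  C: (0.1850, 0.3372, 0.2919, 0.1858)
A > C > B

Key insight: Entropy is maximized by uniform distributions and minimized by concentrated distributions.

- Uniform distributions have maximum entropy log₂(4) = 2.0000 bits
- The more "peaked" or concentrated a distribution, the lower its entropy

Entropies:
  H(A) = 2.0000 bits
  H(B) = 0.6132 bits
  H(C) = 1.9490 bits

Ranking: A > C > B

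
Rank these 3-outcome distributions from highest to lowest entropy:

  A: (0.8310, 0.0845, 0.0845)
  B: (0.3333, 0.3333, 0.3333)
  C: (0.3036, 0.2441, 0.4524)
B > C > A

Key insight: Entropy is maximized by uniform distributions and minimized by concentrated distributions.

- Uniform distributions have maximum entropy log₂(3) = 1.5850 bits
- The more "peaked" or concentrated a distribution, the lower its entropy

Entropies:
  H(A) = 0.8244 bits
  H(B) = 1.5850 bits
  H(C) = 1.5364 bits

Ranking: B > C > A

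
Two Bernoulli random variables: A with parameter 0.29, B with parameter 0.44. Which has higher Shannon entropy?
B

For binary distributions, entropy is maximized at p=0.5 and decreases as p moves toward 0 or 1.

H(A) = H(0.29) = 0.8687 bits
H(B) = H(0.44) = 0.9896 bits

Distribution B (p=0.44) is closer to uniform (p=0.5), so it has higher entropy.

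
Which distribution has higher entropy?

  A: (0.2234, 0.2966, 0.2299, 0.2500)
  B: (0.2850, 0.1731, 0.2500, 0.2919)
A

Both distributions are close to uniform, making this a harder comparison.

H(A) = 1.9908 bits
H(B) = 1.9727 bits

The distribution closer to uniform has higher entropy.
Answer: A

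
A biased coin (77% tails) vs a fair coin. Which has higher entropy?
Fair coin

The fair coin is uniform (p=0.5), maximizing binary entropy at 1 bit. The biased coin has H(0.77) ≈ 0.778 bits — its outcome is more predictable, so its entropy is lower.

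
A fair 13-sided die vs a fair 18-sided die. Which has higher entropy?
18-sided die

Both are uniform distributions; for uniform over n outcomes, H = log₂(n). H(13-sided) = log₂(13) = 3.700 bits and H(18-sided) = log₂(18) = 4.170 bits. More outcomes in a uniform distribution means higher entropy.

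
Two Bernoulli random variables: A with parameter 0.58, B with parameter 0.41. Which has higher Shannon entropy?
A

For binary distributions, entropy is maximized at p=0.5 and decreases as p moves toward 0 or 1.

H(A) = H(0.58) = 0.9815 bits
H(B) = H(0.41) = 0.9765 bits

Distribution A (p=0.58) is closer to uniform (p=0.5), so it has higher entropy.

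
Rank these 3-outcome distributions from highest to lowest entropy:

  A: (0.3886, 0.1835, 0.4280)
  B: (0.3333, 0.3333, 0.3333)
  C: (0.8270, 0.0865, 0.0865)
B > A > C

Key insight: Entropy is maximized by uniform distributions and minimized by concentrated distributions.

- Uniform distributions have maximum entropy log₂(3) = 1.5850 bits
- The more "peaked" or concentrated a distribution, the lower its entropy

Entropies:
  H(A) = 1.5027 bits
  H(B) = 1.5850 bits
  H(C) = 0.8375 bits

Ranking: B > A > C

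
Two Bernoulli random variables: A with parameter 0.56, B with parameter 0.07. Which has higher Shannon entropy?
A

For binary distributions, entropy is maximized at p=0.5 and decreases as p moves toward 0 or 1.

H(A) = H(0.56) = 0.9896 bits
H(B) = H(0.07) = 0.3659 bits

Distribution A (p=0.56) is closer to uniform (p=0.5), so it has higher entropy.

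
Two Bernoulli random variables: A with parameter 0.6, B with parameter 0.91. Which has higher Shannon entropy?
A

For binary distributions, entropy is maximized at p=0.5 and decreases as p moves toward 0 or 1.

H(A) = H(0.6) = 0.9710 bits
H(B) = H(0.91) = 0.4365 bits

Distribution A (p=0.6) is closer to uniform (p=0.5), so it has higher entropy.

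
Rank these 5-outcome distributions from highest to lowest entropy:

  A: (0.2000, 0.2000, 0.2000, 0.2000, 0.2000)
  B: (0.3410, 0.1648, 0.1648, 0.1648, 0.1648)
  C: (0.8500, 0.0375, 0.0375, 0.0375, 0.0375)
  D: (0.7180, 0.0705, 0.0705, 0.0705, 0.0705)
A > B > D > C

Key insight: Entropy is maximized by uniform distributions and minimized by concentrated distributions.

Entropies:
  H(A) = 2.3219 bits
  H(B) = 2.2438 bits
  H(C) = 0.9098 bits
  H(D) = 1.4222 bits

Ranking: A > B > D > C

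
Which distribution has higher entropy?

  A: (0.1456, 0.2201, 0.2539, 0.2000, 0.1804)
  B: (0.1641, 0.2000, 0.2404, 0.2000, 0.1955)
B

Both distributions are close to uniform, making this a harder comparison.

H(A) = 2.2976 bits
H(B) = 2.3114 bits

The distribution closer to uniform has higher entropy.
Answer: B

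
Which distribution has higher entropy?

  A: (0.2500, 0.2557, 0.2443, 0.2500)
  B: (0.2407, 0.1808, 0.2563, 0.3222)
A

Both distributions are close to uniform, making this a harder comparison.

H(A) = 1.9998 bits
H(B) = 1.9706 bits

The distribution closer to uniform has higher entropy.
Answer: A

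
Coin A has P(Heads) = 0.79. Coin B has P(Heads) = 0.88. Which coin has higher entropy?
A

For binary distributions, entropy is maximized at p=0.5 and decreases as p moves toward 0 or 1.

H(A) = H(0.79) = 0.7415 bits
H(B) = H(0.88) = 0.5294 bits

Distribution A (p=0.79) is closer to uniform (p=0.5), so it has higher entropy.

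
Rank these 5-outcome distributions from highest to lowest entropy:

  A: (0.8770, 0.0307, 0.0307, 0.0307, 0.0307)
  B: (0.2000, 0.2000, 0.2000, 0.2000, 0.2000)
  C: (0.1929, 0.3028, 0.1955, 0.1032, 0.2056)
B > C > A

Key insight: Entropy is maximized by uniform distributions and minimized by concentrated distributions.

- Uniform distributions have maximum entropy log₂(5) = 2.3219 bits
- The more "peaked" or concentrated a distribution, the lower its entropy

Entropies:
  H(A) = 0.7839 bits
  H(B) = 2.3219 bits
  H(C) = 2.2476 bits

Ranking: B > C > A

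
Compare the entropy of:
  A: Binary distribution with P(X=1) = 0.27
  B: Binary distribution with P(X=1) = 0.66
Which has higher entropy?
B

For binary distributions, entropy is maximized at p=0.5 and decreases as p moves toward 0 or 1.

H(A) = H(0.27) = 0.8415 bits
H(B) = H(0.66) = 0.9248 bits

Distribution B (p=0.66) is closer to uniform (p=0.5), so it has higher entropy.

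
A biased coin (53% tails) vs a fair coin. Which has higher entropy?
Fair coin

The fair coin is uniform (p=0.5), maximizing binary entropy at 1 bit. The biased coin has H(0.53) ≈ 0.997 bits — its outcome is more predictable, so its entropy is lower.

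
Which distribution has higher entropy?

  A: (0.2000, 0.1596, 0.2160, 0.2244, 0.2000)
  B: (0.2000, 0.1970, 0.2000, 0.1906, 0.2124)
B

Both distributions are close to uniform, making this a harder comparison.

H(A) = 2.3126 bits
H(B) = 2.3210 bits

The distribution closer to uniform has higher entropy.
Answer: B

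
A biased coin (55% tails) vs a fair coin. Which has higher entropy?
Fair coin

The fair coin is uniform (p=0.5), maximizing binary entropy at 1 bit. The biased coin has H(0.55) ≈ 0.993 bits — its outcome is more predictable, so its entropy is lower.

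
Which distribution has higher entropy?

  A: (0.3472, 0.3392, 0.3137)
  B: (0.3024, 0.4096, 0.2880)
A

Both distributions are close to uniform, making this a harder comparison.

H(A) = 1.5836 bits
H(B) = 1.5664 bits

The distribution closer to uniform has higher entropy.
Answer: A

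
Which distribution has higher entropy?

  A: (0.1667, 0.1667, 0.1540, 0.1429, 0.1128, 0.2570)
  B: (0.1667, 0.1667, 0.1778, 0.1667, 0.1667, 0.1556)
B

Both distributions are close to uniform, making this a harder comparison.

H(A) = 2.5372 bits
H(B) = 2.5839 bits

The distribution closer to uniform has higher entropy.
Answer: B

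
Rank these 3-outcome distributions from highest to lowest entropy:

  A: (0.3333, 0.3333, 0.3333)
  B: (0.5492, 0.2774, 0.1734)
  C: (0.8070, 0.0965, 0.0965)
A > B > C

Key insight: Entropy is maximized by uniform distributions and minimized by concentrated distributions.

- Uniform distributions have maximum entropy log₂(3) = 1.5850 bits
- The more "peaked" or concentrated a distribution, the lower its entropy

Entropies:
  H(A) = 1.5850 bits
  H(B) = 1.4264 bits
  H(C) = 0.9007 bits

Ranking: A > B > C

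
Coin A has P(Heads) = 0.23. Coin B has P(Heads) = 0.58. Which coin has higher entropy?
B

For binary distributions, entropy is maximized at p=0.5 and decreases as p moves toward 0 or 1.

H(A) = H(0.23) = 0.7780 bits
H(B) = H(0.58) = 0.9815 bits

Distribution B (p=0.58) is closer to uniform (p=0.5), so it has higher entropy.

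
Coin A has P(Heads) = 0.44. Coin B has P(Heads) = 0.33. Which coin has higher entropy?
A

For binary distributions, entropy is maximized at p=0.5 and decreases as p moves toward 0 or 1.

H(A) = H(0.44) = 0.9896 bits
H(B) = H(0.33) = 0.9149 bits

Distribution A (p=0.44) is closer to uniform (p=0.5), so it has higher entropy.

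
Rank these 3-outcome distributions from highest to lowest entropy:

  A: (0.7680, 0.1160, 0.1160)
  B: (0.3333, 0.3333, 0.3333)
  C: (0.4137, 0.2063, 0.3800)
B > C > A

Key insight: Entropy is maximized by uniform distributions and minimized by concentrated distributions.

- Uniform distributions have maximum entropy log₂(3) = 1.5850 bits
- The more "peaked" or concentrated a distribution, the lower its entropy

Entropies:
  H(A) = 1.0135 bits
  H(B) = 1.5850 bits
  H(C) = 1.5270 bits

Ranking: B > C > A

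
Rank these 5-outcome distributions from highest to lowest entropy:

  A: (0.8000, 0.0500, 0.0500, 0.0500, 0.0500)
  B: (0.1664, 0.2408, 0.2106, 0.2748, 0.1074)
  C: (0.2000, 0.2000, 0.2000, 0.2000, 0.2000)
C > B > A

Key insight: Entropy is maximized by uniform distributions and minimized by concentrated distributions.

- Uniform distributions have maximum entropy log₂(5) = 2.3219 bits
- The more "peaked" or concentrated a distribution, the lower its entropy

Entropies:
  H(A) = 1.1219 bits
  H(B) = 2.2562 bits
  H(C) = 2.3219 bits

Ranking: C > B > A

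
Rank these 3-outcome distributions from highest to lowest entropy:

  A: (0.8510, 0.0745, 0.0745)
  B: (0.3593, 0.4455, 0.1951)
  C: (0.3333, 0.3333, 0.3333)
C > B > A

Key insight: Entropy is maximized by uniform distributions and minimized by concentrated distributions.

- Uniform distributions have maximum entropy log₂(3) = 1.5850 bits
- The more "peaked" or concentrated a distribution, the lower its entropy

Entropies:
  H(A) = 0.7563 bits
  H(B) = 1.5103 bits
  H(C) = 1.5850 bits

Ranking: C > B > A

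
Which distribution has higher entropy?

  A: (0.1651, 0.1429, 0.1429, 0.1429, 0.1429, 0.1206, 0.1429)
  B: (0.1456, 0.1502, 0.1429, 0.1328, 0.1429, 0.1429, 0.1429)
B

Both distributions are close to uniform, making this a harder comparison.

H(A) = 2.8023 bits
H(B) = 2.8065 bits

The distribution closer to uniform has higher entropy.
Answer: B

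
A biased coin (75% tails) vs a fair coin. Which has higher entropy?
Fair coin

The fair coin is uniform (p=0.5), maximizing binary entropy at 1 bit. The biased coin has H(0.75) ≈ 0.811 bits — its outcome is more predictable, so its entropy is lower.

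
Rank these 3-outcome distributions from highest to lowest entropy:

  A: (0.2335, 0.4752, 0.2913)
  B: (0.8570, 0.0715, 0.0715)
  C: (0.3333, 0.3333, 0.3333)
C > A > B

Key insight: Entropy is maximized by uniform distributions and minimized by concentrated distributions.

- Uniform distributions have maximum entropy log₂(3) = 1.5850 bits
- The more "peaked" or concentrated a distribution, the lower its entropy

Entropies:
  H(A) = 1.5184 bits
  H(B) = 0.7350 bits
  H(C) = 1.5850 bits

Ranking: C > A > B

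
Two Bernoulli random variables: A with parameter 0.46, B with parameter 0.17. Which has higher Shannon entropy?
A

For binary distributions, entropy is maximized at p=0.5 and decreases as p moves toward 0 or 1.

H(A) = H(0.46) = 0.9954 bits
H(B) = H(0.17) = 0.6577 bits

Distribution A (p=0.46) is closer to uniform (p=0.5), so it has higher entropy.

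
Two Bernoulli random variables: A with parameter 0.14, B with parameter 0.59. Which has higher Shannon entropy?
B

For binary distributions, entropy is maximized at p=0.5 and decreases as p moves toward 0 or 1.

H(A) = H(0.14) = 0.5842 bits
H(B) = H(0.59) = 0.9765 bits

Distribution B (p=0.59) is closer to uniform (p=0.5), so it has higher entropy.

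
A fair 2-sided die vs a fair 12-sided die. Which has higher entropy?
12-sided die

Both are uniform distributions; for uniform over n outcomes, H = log₂(n). H(2-sided) = log₂(2) = 1.000 bits and H(12-sided) = log₂(12) = 3.585 bits. More outcomes in a uniform distribution means higher entropy.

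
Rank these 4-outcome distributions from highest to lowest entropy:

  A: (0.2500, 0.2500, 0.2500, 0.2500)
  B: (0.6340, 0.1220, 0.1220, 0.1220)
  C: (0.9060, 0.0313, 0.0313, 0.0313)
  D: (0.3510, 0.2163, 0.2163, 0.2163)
A > D > B > C

Key insight: Entropy is maximized by uniform distributions and minimized by concentrated distributions.

Entropies:
  H(A) = 2.0000 bits
  H(B) = 1.5276 bits
  H(C) = 0.5987 bits
  H(D) = 1.9636 bits

Ranking: A > D > B > C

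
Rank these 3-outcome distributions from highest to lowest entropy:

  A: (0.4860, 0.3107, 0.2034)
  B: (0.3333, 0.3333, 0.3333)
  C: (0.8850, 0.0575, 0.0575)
B > A > C

Key insight: Entropy is maximized by uniform distributions and minimized by concentrated distributions.

- Uniform distributions have maximum entropy log₂(3) = 1.5850 bits
- The more "peaked" or concentrated a distribution, the lower its entropy

Entropies:
  H(A) = 1.4972 bits
  H(B) = 1.5850 bits
  H(C) = 0.6298 bits

Ranking: B > A > C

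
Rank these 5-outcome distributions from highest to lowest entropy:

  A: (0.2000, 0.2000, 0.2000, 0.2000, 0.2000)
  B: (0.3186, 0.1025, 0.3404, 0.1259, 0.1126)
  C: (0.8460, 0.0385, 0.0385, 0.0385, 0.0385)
A > B > C

Key insight: Entropy is maximized by uniform distributions and minimized by concentrated distributions.

- Uniform distributions have maximum entropy log₂(5) = 2.3219 bits
- The more "peaked" or concentrated a distribution, the lower its entropy

Entropies:
  H(A) = 2.3219 bits
  H(B) = 2.1230 bits
  H(C) = 0.9278 bits

Ranking: A > B > C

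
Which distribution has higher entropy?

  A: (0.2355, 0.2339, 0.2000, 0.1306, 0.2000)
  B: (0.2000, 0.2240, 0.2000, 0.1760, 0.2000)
B

Both distributions are close to uniform, making this a harder comparison.

H(A) = 2.2939 bits
H(B) = 2.3177 bits

The distribution closer to uniform has higher entropy.
Answer: B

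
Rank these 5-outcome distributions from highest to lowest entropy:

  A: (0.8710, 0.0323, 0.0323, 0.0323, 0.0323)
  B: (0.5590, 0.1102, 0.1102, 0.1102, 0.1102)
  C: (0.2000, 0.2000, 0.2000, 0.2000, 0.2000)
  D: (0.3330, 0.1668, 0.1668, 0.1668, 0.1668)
C > D > B > A

Key insight: Entropy is maximized by uniform distributions and minimized by concentrated distributions.

Entropies:
  H(A) = 0.8127 bits
  H(B) = 1.8719 bits
  H(C) = 2.3219 bits
  H(D) = 2.2520 bits

Ranking: C > D > B > A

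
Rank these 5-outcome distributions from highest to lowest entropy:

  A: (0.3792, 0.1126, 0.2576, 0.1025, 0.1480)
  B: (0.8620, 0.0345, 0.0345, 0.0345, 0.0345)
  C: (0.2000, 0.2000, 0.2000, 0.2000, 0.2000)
C > A > B

Key insight: Entropy is maximized by uniform distributions and minimized by concentrated distributions.

- Uniform distributions have maximum entropy log₂(5) = 2.3219 bits
- The more "peaked" or concentrated a distribution, the lower its entropy

Entropies:
  H(A) = 2.1342 bits
  H(B) = 0.8550 bits
  H(C) = 2.3219 bits

Ranking: C > A > B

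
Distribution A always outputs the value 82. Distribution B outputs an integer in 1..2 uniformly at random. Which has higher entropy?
B

A is deterministic, so H(A) = 0. B is uniform over 2 outcomes, so H(B) = log₂(2) = 1.000 bits. Any distribution with genuine randomness has higher entropy than a deterministic one.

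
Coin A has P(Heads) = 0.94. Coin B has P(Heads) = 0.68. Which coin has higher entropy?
B

For binary distributions, entropy is maximized at p=0.5 and decreases as p moves toward 0 or 1.

H(A) = H(0.94) = 0.3274 bits
H(B) = H(0.68) = 0.9044 bits

Distribution B (p=0.68) is closer to uniform (p=0.5), so it has higher entropy.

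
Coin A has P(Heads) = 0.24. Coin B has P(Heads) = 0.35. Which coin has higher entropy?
B

For binary distributions, entropy is maximized at p=0.5 and decreases as p moves toward 0 or 1.

H(A) = H(0.24) = 0.7950 bits
H(B) = H(0.35) = 0.9341 bits

Distribution B (p=0.35) is closer to uniform (p=0.5), so it has higher entropy.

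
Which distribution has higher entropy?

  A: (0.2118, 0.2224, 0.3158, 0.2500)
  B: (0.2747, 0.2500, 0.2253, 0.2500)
B

Both distributions are close to uniform, making this a harder comparison.

H(A) = 1.9818 bits
H(B) = 1.9965 bits

The distribution closer to uniform has higher entropy.
Answer: B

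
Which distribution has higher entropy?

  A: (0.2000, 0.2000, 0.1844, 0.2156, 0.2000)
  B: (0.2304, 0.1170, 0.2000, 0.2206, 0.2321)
A

Both distributions are close to uniform, making this a harder comparison.

H(A) = 2.3202 bits
H(B) = 2.2845 bits

The distribution closer to uniform has higher entropy.
Answer: A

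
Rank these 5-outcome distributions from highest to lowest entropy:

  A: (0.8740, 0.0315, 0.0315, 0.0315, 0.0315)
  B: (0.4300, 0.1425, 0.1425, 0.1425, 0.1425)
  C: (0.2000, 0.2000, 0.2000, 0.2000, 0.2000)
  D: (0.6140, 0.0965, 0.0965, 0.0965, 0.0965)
C > B > D > A

Key insight: Entropy is maximized by uniform distributions and minimized by concentrated distributions.

Entropies:
  H(A) = 0.7984 bits
  H(B) = 2.1258 bits
  H(C) = 2.3219 bits
  H(D) = 1.7342 bits

Ranking: C > B > D > A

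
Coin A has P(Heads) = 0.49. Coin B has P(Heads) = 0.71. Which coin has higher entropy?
A

For binary distributions, entropy is maximized at p=0.5 and decreases as p moves toward 0 or 1.

H(A) = H(0.49) = 0.9997 bits
H(B) = H(0.71) = 0.8687 bits

Distribution A (p=0.49) is closer to uniform (p=0.5), so it has higher entropy.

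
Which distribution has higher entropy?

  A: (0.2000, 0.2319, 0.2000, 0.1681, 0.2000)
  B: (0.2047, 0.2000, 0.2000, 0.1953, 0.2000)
B

Both distributions are close to uniform, making this a harder comparison.

H(A) = 2.3145 bits
H(B) = 2.3218 bits

The distribution closer to uniform has higher entropy.
Answer: B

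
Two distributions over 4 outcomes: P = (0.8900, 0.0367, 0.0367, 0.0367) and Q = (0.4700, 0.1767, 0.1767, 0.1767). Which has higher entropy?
Q

P is highly concentrated on one outcome (89%), making it nearly deterministic. Q spreads its mass more evenly (max 47%). The more spread-out distribution has higher entropy: H(P) ≈ 0.674 bits, H(Q) ≈ 1.837 bits.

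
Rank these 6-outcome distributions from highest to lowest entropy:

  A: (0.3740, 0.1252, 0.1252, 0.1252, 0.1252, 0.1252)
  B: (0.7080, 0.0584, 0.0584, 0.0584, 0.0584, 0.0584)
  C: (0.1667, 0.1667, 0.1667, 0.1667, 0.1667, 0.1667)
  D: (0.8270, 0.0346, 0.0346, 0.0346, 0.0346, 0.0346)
C > A > B > D

Key insight: Entropy is maximized by uniform distributions and minimized by concentrated distributions.

Entropies:
  H(A) = 2.4072 bits
  H(B) = 1.5493 bits
  H(C) = 2.5850 bits
  H(D) = 1.0662 bits

Ranking: C > A > B > D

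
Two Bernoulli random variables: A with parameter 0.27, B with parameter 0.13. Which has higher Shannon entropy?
A

For binary distributions, entropy is maximized at p=0.5 and decreases as p moves toward 0 or 1.

H(A) = H(0.27) = 0.8415 bits
H(B) = H(0.13) = 0.5574 bits

Distribution A (p=0.27) is closer to uniform (p=0.5), so it has higher entropy.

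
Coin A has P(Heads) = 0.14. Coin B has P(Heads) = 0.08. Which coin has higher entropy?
A

For binary distributions, entropy is maximized at p=0.5 and decreases as p moves toward 0 or 1.

H(A) = H(0.14) = 0.5842 bits
H(B) = H(0.08) = 0.4022 bits

Distribution A (p=0.14) is closer to uniform (p=0.5), so it has higher entropy.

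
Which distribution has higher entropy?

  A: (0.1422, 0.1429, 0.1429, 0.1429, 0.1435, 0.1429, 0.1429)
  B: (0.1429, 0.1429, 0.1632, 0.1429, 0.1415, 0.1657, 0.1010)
A

Both distributions are close to uniform, making this a harder comparison.

H(A) = 2.8074 bits
H(B) = 2.7930 bits

The distribution closer to uniform has higher entropy.
Answer: A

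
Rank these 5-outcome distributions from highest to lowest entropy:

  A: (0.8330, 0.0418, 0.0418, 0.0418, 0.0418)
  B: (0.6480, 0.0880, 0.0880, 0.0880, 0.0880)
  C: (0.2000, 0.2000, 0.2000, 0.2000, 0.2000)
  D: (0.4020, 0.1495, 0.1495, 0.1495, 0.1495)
C > D > B > A

Key insight: Entropy is maximized by uniform distributions and minimized by concentrated distributions.

Entropies:
  H(A) = 0.9848 bits
  H(B) = 1.6398 bits
  H(C) = 2.3219 bits
  H(D) = 2.1681 bits

Ranking: C > D > B > A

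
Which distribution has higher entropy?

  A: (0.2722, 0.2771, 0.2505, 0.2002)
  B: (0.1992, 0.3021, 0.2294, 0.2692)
A

Both distributions are close to uniform, making this a harder comparison.

H(A) = 1.9889 bits
H(B) = 1.9823 bits

The distribution closer to uniform has higher entropy.
Answer: A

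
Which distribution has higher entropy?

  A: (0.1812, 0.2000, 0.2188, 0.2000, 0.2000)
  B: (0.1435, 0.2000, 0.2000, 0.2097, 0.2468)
A

Both distributions are close to uniform, making this a harder comparison.

H(A) = 2.3194 bits
H(B) = 2.3015 bits

The distribution closer to uniform has higher entropy.
Answer: A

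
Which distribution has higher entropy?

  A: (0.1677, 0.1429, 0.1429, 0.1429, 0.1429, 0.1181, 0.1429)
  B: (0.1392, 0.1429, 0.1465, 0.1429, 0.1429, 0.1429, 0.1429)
B

Both distributions are close to uniform, making this a harder comparison.

H(A) = 2.8011 bits
H(B) = 2.8072 bits

The distribution closer to uniform has higher entropy.
Answer: B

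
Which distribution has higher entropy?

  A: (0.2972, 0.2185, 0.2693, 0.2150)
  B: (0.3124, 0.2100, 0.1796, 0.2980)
A

Both distributions are close to uniform, making this a harder comparison.

H(A) = 1.9862 bits
H(B) = 1.9626 bits

The distribution closer to uniform has higher entropy.
Answer: A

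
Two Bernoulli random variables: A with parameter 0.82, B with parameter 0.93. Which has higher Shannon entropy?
A

For binary distributions, entropy is maximized at p=0.5 and decreases as p moves toward 0 or 1.

H(A) = H(0.82) = 0.6801 bits
H(B) = H(0.93) = 0.3659 bits

Distribution A (p=0.82) is closer to uniform (p=0.5), so it has higher entropy.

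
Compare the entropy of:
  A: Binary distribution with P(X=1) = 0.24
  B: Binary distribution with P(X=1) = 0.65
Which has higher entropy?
B

For binary distributions, entropy is maximized at p=0.5 and decreases as p moves toward 0 or 1.

H(A) = H(0.24) = 0.7950 bits
H(B) = H(0.65) = 0.9341 bits

Distribution B (p=0.65) is closer to uniform (p=0.5), so it has higher entropy.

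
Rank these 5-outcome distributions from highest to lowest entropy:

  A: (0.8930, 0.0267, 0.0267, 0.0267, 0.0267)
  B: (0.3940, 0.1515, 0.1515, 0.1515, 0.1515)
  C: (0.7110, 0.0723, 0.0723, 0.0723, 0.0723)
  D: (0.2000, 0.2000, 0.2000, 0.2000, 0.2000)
D > B > C > A

Key insight: Entropy is maximized by uniform distributions and minimized by concentrated distributions.

Entropies:
  H(A) = 0.7048 bits
  H(B) = 2.1793 bits
  H(C) = 1.4454 bits
  H(D) = 2.3219 bits

Ranking: D > B > C > A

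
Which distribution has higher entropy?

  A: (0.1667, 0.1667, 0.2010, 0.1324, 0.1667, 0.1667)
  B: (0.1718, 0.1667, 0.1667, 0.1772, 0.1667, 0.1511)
B

Both distributions are close to uniform, making this a harder comparison.

H(A) = 2.5747 bits
H(B) = 2.5833 bits

The distribution closer to uniform has higher entropy.
Answer: B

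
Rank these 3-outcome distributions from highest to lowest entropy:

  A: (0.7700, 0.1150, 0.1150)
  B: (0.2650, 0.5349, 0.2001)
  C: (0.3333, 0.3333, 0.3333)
C > B > A

Key insight: Entropy is maximized by uniform distributions and minimized by concentrated distributions.

- Uniform distributions have maximum entropy log₂(3) = 1.5850 bits
- The more "peaked" or concentrated a distribution, the lower its entropy

Entropies:
  H(A) = 1.0080 bits
  H(B) = 1.4550 bits
  H(C) = 1.5850 bits

Ranking: C > B > A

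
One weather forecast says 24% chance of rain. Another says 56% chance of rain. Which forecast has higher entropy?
56% forecast

Treat each forecast as a Bernoulli distribution. Binary entropy is maximized at p=0.5 and falls off symmetrically toward 0 or 1. The 56% forecast is closer to 50%, so it is more uncertain. H(24%) ≈ 0.795 bits, H(56%) ≈ 0.990 bits.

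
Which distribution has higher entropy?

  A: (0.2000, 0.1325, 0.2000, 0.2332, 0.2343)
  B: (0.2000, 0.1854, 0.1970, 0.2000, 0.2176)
B

Both distributions are close to uniform, making this a harder comparison.

H(A) = 2.2955 bits
H(B) = 2.3200 bits

The distribution closer to uniform has higher entropy.
Answer: B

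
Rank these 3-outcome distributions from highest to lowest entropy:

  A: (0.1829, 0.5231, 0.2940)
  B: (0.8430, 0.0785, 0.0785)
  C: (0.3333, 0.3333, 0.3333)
C > A > B

Key insight: Entropy is maximized by uniform distributions and minimized by concentrated distributions.

- Uniform distributions have maximum entropy log₂(3) = 1.5850 bits
- The more "peaked" or concentrated a distribution, the lower its entropy

Entropies:
  H(A) = 1.4565 bits
  H(B) = 0.7841 bits
  H(C) = 1.5850 bits

Ranking: C > A > B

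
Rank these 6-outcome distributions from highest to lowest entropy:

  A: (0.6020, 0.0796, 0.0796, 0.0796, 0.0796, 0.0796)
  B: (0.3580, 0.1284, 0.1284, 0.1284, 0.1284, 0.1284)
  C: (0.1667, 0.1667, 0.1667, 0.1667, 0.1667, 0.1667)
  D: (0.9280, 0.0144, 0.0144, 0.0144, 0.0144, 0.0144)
C > B > A > D

Key insight: Entropy is maximized by uniform distributions and minimized by concentrated distributions.

Entropies:
  H(A) = 1.8939 bits
  H(B) = 2.4317 bits
  H(C) = 2.5850 bits
  H(D) = 0.5405 bits

Ranking: C > B > A > D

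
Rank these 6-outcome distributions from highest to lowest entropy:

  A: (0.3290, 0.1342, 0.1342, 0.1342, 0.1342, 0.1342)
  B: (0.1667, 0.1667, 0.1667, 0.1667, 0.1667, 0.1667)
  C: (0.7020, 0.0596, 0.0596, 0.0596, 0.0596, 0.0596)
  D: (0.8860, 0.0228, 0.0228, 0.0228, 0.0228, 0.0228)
B > A > C > D

Key insight: Entropy is maximized by uniform distributions and minimized by concentrated distributions.

Entropies:
  H(A) = 2.4719 bits
  H(B) = 2.5850 bits
  H(C) = 1.5708 bits
  H(D) = 0.7766 bits

Ranking: B > A > C > D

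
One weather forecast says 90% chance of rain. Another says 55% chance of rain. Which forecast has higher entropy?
55% forecast

Treat each forecast as a Bernoulli distribution. Binary entropy is maximized at p=0.5 and falls off symmetrically toward 0 or 1. The 55% forecast is closer to 50%, so it is more uncertain. H(90%) ≈ 0.469 bits, H(55%) ≈ 0.993 bits.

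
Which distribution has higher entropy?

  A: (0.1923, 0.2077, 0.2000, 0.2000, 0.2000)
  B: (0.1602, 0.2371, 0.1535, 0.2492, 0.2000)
A

Both distributions are close to uniform, making this a harder comparison.

H(A) = 2.3215 bits
H(B) = 2.2945 bits

The distribution closer to uniform has higher entropy.
Answer: A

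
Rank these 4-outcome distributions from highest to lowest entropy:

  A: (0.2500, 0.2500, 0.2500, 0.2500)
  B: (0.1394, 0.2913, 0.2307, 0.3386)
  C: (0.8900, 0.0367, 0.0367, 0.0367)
A > B > C

Key insight: Entropy is maximized by uniform distributions and minimized by concentrated distributions.

- Uniform distributions have maximum entropy log₂(4) = 2.0000 bits
- The more "peaked" or concentrated a distribution, the lower its entropy

Entropies:
  H(A) = 2.0000 bits
  H(B) = 1.9318 bits
  H(C) = 0.6743 bits

Ranking: A > B > C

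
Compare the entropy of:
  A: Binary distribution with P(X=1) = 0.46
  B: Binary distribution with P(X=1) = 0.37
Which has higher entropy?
A

For binary distributions, entropy is maximized at p=0.5 and decreases as p moves toward 0 or 1.

H(A) = H(0.46) = 0.9954 bits
H(B) = H(0.37) = 0.9507 bits

Distribution A (p=0.46) is closer to uniform (p=0.5), so it has higher entropy.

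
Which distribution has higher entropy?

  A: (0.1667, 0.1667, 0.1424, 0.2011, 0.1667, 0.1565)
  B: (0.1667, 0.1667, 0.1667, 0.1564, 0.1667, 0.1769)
B

Both distributions are close to uniform, making this a harder comparison.

H(A) = 2.5770 bits
H(B) = 2.5841 bits

The distribution closer to uniform has higher entropy.
Answer: B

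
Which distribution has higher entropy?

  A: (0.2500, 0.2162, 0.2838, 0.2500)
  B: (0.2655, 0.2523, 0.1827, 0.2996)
A

Both distributions are close to uniform, making this a harder comparison.

H(A) = 1.9934 bits
H(B) = 1.9782 bits

The distribution closer to uniform has higher entropy.
Answer: A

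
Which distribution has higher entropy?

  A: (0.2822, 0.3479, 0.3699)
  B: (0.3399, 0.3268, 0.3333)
B

Both distributions are close to uniform, making this a harder comparison.

H(A) = 1.5757 bits
H(B) = 1.5848 bits

The distribution closer to uniform has higher entropy.
Answer: B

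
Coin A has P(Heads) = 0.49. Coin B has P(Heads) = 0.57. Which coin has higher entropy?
A

For binary distributions, entropy is maximized at p=0.5 and decreases as p moves toward 0 or 1.

H(A) = H(0.49) = 0.9997 bits
H(B) = H(0.57) = 0.9858 bits

Distribution A (p=0.49) is closer to uniform (p=0.5), so it has higher entropy.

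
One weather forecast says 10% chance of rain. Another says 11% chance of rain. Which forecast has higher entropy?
11% forecast

Treat each forecast as a Bernoulli distribution. Binary entropy is maximized at p=0.5 and falls off symmetrically toward 0 or 1. The 11% forecast is closer to 50%, so it is more uncertain. H(10%) ≈ 0.469 bits, H(11%) ≈ 0.500 bits.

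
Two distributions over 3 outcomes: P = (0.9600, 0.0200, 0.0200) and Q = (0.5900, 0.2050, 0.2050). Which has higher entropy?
Q

P is highly concentrated on one outcome (96%), making it nearly deterministic. Q spreads its mass more evenly (max 59%). The more spread-out distribution has higher entropy: H(P) ≈ 0.282 bits, H(Q) ≈ 1.387 bits.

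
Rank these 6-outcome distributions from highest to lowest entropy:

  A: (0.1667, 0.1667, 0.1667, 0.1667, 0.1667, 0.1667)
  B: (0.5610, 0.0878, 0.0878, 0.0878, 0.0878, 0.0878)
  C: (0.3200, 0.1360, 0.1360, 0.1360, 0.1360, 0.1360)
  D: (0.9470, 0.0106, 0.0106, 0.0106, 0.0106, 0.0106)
A > C > B > D

Key insight: Entropy is maximized by uniform distributions and minimized by concentrated distributions.

Entropies:
  H(A) = 2.5850 bits
  H(B) = 2.0086 bits
  H(C) = 2.4833 bits
  H(D) = 0.4221 bits

Ranking: A > C > B > D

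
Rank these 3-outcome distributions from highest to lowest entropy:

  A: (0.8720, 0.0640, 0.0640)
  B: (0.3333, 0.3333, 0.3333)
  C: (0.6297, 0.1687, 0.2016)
B > C > A

Key insight: Entropy is maximized by uniform distributions and minimized by concentrated distributions.

- Uniform distributions have maximum entropy log₂(3) = 1.5850 bits
- The more "peaked" or concentrated a distribution, the lower its entropy

Entropies:
  H(A) = 0.6799 bits
  H(B) = 1.5850 bits
  H(C) = 1.3191 bits

Ranking: B > C > A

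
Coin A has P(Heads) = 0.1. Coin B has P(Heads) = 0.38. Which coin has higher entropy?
B

For binary distributions, entropy is maximized at p=0.5 and decreases as p moves toward 0 or 1.

H(A) = H(0.1) = 0.4690 bits
H(B) = H(0.38) = 0.9580 bits

Distribution B (p=0.38) is closer to uniform (p=0.5), so it has higher entropy.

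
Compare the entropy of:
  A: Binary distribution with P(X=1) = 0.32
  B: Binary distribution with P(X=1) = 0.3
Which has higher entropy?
A

For binary distributions, entropy is maximized at p=0.5 and decreases as p moves toward 0 or 1.

H(A) = H(0.32) = 0.9044 bits
H(B) = H(0.3) = 0.8813 bits

Distribution A (p=0.32) is closer to uniform (p=0.5), so it has higher entropy.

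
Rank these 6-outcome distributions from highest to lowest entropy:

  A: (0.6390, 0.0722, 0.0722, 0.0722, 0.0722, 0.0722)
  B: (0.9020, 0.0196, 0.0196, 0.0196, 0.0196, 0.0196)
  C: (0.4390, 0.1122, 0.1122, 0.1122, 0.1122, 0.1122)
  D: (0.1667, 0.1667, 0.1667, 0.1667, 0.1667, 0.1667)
D > C > A > B

Key insight: Entropy is maximized by uniform distributions and minimized by concentrated distributions.

Entropies:
  H(A) = 1.7817 bits
  H(B) = 0.6902 bits
  H(C) = 2.2918 bits
  H(D) = 2.5850 bits

Ranking: D > C > A > B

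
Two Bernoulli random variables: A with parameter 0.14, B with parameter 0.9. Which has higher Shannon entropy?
A

For binary distributions, entropy is maximized at p=0.5 and decreases as p moves toward 0 or 1.

H(A) = H(0.14) = 0.5842 bits
H(B) = H(0.9) = 0.4690 bits

Distribution A (p=0.14) is closer to uniform (p=0.5), so it has higher entropy.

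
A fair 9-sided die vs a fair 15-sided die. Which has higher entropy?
15-sided die

Both are uniform distributions; for uniform over n outcomes, H = log₂(n). H(9-sided) = log₂(9) = 3.170 bits and H(15-sided) = log₂(15) = 3.907 bits. More outcomes in a uniform distribution means higher entropy.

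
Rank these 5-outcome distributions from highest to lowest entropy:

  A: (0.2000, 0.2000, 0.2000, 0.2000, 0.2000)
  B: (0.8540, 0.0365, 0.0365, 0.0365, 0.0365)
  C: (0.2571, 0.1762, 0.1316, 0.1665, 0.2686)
A > C > B

Key insight: Entropy is maximized by uniform distributions and minimized by concentrated distributions.

- Uniform distributions have maximum entropy log₂(5) = 2.3219 bits
- The more "peaked" or concentrated a distribution, the lower its entropy

Entropies:
  H(A) = 2.3219 bits
  H(B) = 0.8917 bits
  H(C) = 2.2702 bits

Ranking: A > C > B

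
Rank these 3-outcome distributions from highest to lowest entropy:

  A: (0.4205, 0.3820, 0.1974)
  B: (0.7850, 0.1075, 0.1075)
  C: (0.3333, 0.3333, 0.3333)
C > A > B

Key insight: Entropy is maximized by uniform distributions and minimized by concentrated distributions.

- Uniform distributions have maximum entropy log₂(3) = 1.5850 bits
- The more "peaked" or concentrated a distribution, the lower its entropy

Entropies:
  H(A) = 1.5180 bits
  H(B) = 0.9659 bits
  H(C) = 1.5850 bits

Ranking: C > A > B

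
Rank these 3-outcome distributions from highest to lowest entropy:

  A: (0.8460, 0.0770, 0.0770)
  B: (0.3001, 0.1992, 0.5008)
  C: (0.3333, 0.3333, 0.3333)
C > B > A

Key insight: Entropy is maximized by uniform distributions and minimized by concentrated distributions.

- Uniform distributions have maximum entropy log₂(3) = 1.5850 bits
- The more "peaked" or concentrated a distribution, the lower its entropy

Entropies:
  H(A) = 0.7738 bits
  H(B) = 1.4844 bits
  H(C) = 1.5850 bits

Ranking: C > B > A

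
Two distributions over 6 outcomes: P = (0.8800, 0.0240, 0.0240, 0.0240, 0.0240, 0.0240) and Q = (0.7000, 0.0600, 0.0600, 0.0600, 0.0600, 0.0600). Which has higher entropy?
Q

P is highly concentrated on one outcome (88%), making it nearly deterministic. Q spreads its mass more evenly (max 70%). The more spread-out distribution has higher entropy: H(P) ≈ 0.808 bits, H(Q) ≈ 1.578 bits.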